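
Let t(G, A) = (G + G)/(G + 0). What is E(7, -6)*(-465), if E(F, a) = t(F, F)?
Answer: -930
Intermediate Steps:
t(G, A) = 2 (t(G, A) = (2*G)/G = 2)
E(F, a) = 2
E(7, -6)*(-465) = 2*(-465) = -930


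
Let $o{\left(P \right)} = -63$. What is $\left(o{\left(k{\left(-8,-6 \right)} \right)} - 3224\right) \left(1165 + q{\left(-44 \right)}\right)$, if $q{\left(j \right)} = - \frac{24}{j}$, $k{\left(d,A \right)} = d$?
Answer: $- \frac{42142627}{11} \approx -3.8311 \cdot 10^{6}$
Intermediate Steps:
$\left(o{\left(k{\left(-8,-6 \right)} \right)} - 3224\right) \left(1165 + q{\left(-44 \right)}\right) = \left(-63 - 3224\right) \left(1165 - \frac{24}{-44}\right) = - 3287 \left(1165 - - \frac{6}{11}\right) = - 3287 \left(1165 + \frac{6}{11}\right) = \left(-3287\right) \frac{12821}{11} = - \frac{42142627}{11}$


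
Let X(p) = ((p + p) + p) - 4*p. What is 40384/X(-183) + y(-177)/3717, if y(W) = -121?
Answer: 50028395/226737 ≈ 220.65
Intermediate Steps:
X(p) = -p (X(p) = (2*p + p) - 4*p = 3*p - 4*p = -p)
40384/X(-183) + y(-177)/3717 = 40384/((-1*(-183))) - 121/3717 = 40384/183 - 121*1/3717 = 40384*(1/183) - 121/3717 = 40384/183 - 121/3717 = 50028395/226737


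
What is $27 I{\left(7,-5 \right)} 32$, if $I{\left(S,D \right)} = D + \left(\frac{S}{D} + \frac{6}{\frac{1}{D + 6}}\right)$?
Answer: $- \frac{1728}{5} \approx -345.6$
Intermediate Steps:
$I{\left(S,D \right)} = 36 + 7 D + \frac{S}{D}$ ($I{\left(S,D \right)} = D + \left(\frac{S}{D} + \frac{6}{\frac{1}{6 + D}}\right) = D + \left(\frac{S}{D} + 6 \left(6 + D\right)\right) = D + \left(\frac{S}{D} + \left(36 + 6 D\right)\right) = D + \left(36 + 6 D + \frac{S}{D}\right) = 36 + 7 D + \frac{S}{D}$)
$27 I{\left(7,-5 \right)} 32 = 27 \left(36 + 7 \left(-5\right) + \frac{7}{-5}\right) 32 = 27 \left(36 - 35 + 7 \left(- \frac{1}{5}\right)\right) 32 = 27 \left(36 - 35 - \frac{7}{5}\right) 32 = 27 \left(- \frac{2}{5}\right) 32 = \left(- \frac{54}{5}\right) 32 = - \frac{1728}{5}$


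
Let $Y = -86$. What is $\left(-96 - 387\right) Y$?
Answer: $41538$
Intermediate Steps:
$\left(-96 - 387\right) Y = \left(-96 - 387\right) \left(-86\right) = \left(-483\right) \left(-86\right) = 41538$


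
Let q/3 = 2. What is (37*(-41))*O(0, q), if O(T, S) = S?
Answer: -9102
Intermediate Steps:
q = 6 (q = 3*2 = 6)
(37*(-41))*O(0, q) = (37*(-41))*6 = -1517*6 = -9102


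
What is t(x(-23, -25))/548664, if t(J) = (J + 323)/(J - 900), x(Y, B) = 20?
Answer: -343/482824320 ≈ -7.1040e-7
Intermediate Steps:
t(J) = (323 + J)/(-900 + J)
t(x(-23, -25))/548664 = ((323 + 20)/(-900 + 20))/548664 = (343/(-880))*(1/548664) = -1/880*343*(1/548664) = -343/880*1/548664 = -343/482824320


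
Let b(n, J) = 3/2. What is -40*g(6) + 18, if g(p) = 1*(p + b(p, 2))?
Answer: -282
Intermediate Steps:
b(n, J) = 3/2 (b(n, J) = 3*(½) = 3/2)
g(p) = 3/2 + p (g(p) = 1*(p + 3/2) = 1*(3/2 + p) = 3/2 + p)
-40*g(6) + 18 = -40*(3/2 + 6) + 18 = -40*15/2 + 18 = -300 + 18 = -282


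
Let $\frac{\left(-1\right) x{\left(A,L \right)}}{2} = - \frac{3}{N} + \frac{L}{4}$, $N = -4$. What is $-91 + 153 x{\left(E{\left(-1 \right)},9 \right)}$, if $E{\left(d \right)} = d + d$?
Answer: $-1009$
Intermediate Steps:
$E{\left(d \right)} = 2 d$
$x{\left(A,L \right)} = - \frac{3}{2} - \frac{L}{2}$ ($x{\left(A,L \right)} = - 2 \left(- \frac{3}{-4} + \frac{L}{4}\right) = - 2 \left(\left(-3\right) \left(- \frac{1}{4}\right) + L \frac{1}{4}\right) = - 2 \left(\frac{3}{4} + \frac{L}{4}\right) = - \frac{3}{2} - \frac{L}{2}$)
$-91 + 153 x{\left(E{\left(-1 \right)},9 \right)} = -91 + 153 \left(- \frac{3}{2} - \frac{9}{2}\right) = -91 + 153 \left(-6\right) = -91 - 918 = -1009$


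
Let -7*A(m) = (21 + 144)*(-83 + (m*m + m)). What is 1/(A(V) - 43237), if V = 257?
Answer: -7/11229454 ≈ -6.2336e-7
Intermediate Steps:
A(m) = 13695/7 - 165*m/7 - 165*m**2/7 (A(m) = -(21 + 144)*(-83 + (m*m + m))/7 = -165*(-83 + (m**2 + m))/7 = -165*(-83 + (m + m**2))/7 = -165*(-83 + m + m**2)/7 = -(-13695 + 165*m + 165*m**2)/7 = 13695/7 - 165*m/7 - 165*m**2/7)
1/(A(V) - 43237) = 1/((13695/7 - 165/7*257 - 165/7*257**2) - 43237) = 1/((13695/7 - 42405/7 - 165/7*66049) - 43237) = 1/((13695/7 - 42405/7 - 10898085/7) - 43237) = 1/(-10926795/7 - 43237) = 1/(-11229454/7) = -7/11229454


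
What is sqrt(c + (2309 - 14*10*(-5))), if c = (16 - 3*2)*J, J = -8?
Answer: sqrt(2929) ≈ 54.120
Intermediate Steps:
c = -80 (c = (16 - 3*2)*(-8) = (16 - 6)*(-8) = 10*(-8) = -80)
sqrt(c + (2309 - 14*10*(-5))) = sqrt(-80 + (2309 - 14*10*(-5))) = sqrt(-80 + (2309 - 140*(-5))) = sqrt(-80 + (2309 - 1*(-700))) = sqrt(-80 + (2309 + 700)) = sqrt(-80 + 3009) = sqrt(2929)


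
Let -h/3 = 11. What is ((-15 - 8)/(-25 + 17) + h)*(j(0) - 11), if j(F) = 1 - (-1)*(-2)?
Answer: 723/2 ≈ 361.50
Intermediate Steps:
j(F) = -1 (j(F) = 1 - 1*2 = 1 - 2 = -1)
h = -33 (h = -3*11 = -33)
((-15 - 8)/(-25 + 17) + h)*(j(0) - 11) = ((-15 - 8)/(-25 + 17) - 33)*(-1 - 11) = (-23/(-8) - 33)*(-12) = (-23*(-1/8) - 33)*(-12) = (23/8 - 33)*(-12) = -241/8*(-12) = 723/2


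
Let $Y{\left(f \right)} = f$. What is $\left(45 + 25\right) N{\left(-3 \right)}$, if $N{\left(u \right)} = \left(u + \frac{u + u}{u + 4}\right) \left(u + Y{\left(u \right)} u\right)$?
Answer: $-3780$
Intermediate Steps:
$N{\left(u \right)} = \left(u + u^{2}\right) \left(u + \frac{2 u}{4 + u}\right)$ ($N{\left(u \right)} = \left(u + \frac{u + u}{u + 4}\right) \left(u + u u\right) = \left(u + \frac{2 u}{4 + u}\right) \left(u + u^{2}\right) = \left(u + u^{2}\right) \left(u + \frac{2 u}{4 + u}\right)$)
$\left(45 + 25\right) N{\left(-3 \right)} = \left(45 + 25\right) \frac{\left(-3\right)^{2} \left(6 + \left(-3\right)^{2} + 7 \left(-3\right)\right)}{4 - 3} = 70 \frac{9 \left(6 + 9 - 21\right)}{1} = 70 \cdot 9 \cdot 1 \left(-6\right) = 70 \left(-54\right) = -3780$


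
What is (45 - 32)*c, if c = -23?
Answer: -299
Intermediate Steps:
(45 - 32)*c = (45 - 32)*(-23) = 13*(-23) = -299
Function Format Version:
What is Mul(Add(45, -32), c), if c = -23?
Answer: -299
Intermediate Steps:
Mul(Add(45, -32), c) = Mul(Add(45, -32), -23) = Mul(13, -23) = -299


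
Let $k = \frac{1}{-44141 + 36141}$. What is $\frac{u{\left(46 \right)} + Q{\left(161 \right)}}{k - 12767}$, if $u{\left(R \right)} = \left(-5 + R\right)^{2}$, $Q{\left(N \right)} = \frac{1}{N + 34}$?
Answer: $- \frac{524473600}{3983304039} \approx -0.13167$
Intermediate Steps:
$Q{\left(N \right)} = \frac{1}{34 + N}$
$k = - \frac{1}{8000}$ ($k = \frac{1}{-8000} = - \frac{1}{8000} \approx -0.000125$)
$\frac{u{\left(46 \right)} + Q{\left(161 \right)}}{k - 12767} = \frac{\left(-5 + 46\right)^{2} + \frac{1}{34 + 161}}{- \frac{1}{8000} - 12767} = \frac{41^{2} + \frac{1}{195}}{- \frac{102136001}{8000}} = \left(1681 + \frac{1}{195}\right) \left(- \frac{8000}{102136001}\right) = \frac{327796}{195} \left(- \frac{8000}{102136001}\right) = - \frac{524473600}{3983304039}$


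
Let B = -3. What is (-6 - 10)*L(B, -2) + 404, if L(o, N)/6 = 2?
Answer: 212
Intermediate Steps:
L(o, N) = 12 (L(o, N) = 6*2 = 12)
(-6 - 10)*L(B, -2) + 404 = (-6 - 10)*12 + 404 = -16*12 + 404 = -192 + 404 = 212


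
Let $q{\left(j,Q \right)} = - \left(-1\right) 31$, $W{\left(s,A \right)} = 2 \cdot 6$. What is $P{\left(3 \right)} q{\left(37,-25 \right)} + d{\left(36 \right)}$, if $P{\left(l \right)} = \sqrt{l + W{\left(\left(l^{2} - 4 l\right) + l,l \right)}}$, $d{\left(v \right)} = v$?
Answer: $36 + 31 \sqrt{15} \approx 156.06$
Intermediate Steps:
$W{\left(s,A \right)} = 12$
$q{\left(j,Q \right)} = 31$ ($q{\left(j,Q \right)} = \left(-1\right) \left(-31\right) = 31$)
$P{\left(l \right)} = \sqrt{12 + l}$ ($P{\left(l \right)} = \sqrt{l + 12} = \sqrt{12 + l}$)
$P{\left(3 \right)} q{\left(37,-25 \right)} + d{\left(36 \right)} = \sqrt{12 + 3} \cdot 31 + 36 = \sqrt{15} \cdot 31 + 36 = 31 \sqrt{15} + 36 = 36 + 31 \sqrt{15}$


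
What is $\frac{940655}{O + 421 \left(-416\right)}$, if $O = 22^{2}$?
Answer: $- \frac{940655}{174652} \approx -5.3859$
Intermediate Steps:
$O = 484$
$\frac{940655}{O + 421 \left(-416\right)} = \frac{940655}{484 + 421 \left(-416\right)} = \frac{940655}{484 - 175136} = \frac{940655}{-174652} = 940655 \left(- \frac{1}{174652}\right) = - \frac{940655}{174652}$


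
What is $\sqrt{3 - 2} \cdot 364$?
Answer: $364$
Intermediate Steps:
$\sqrt{3 - 2} \cdot 364 = \sqrt{1} \cdot 364 = 1 \cdot 364 = 364$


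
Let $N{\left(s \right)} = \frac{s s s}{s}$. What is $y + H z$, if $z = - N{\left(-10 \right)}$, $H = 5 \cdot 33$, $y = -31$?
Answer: $-16531$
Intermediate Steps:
$H = 165$
$N{\left(s \right)} = s^{2}$ ($N{\left(s \right)} = \frac{s^{2} s}{s} = \frac{s^{3}}{s} = s^{2}$)
$z = -100$ ($z = - \left(-10\right)^{2} = \left(-1\right) 100 = -100$)
$y + H z = -31 + 165 \left(-100\right) = -31 - 16500 = -16531$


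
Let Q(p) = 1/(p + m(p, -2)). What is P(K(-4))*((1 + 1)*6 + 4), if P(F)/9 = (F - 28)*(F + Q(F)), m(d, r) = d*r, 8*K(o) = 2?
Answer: 14985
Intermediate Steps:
K(o) = ¼ (K(o) = (⅛)*2 = ¼)
Q(p) = -1/p (Q(p) = 1/(p + p*(-2)) = 1/(p - 2*p) = 1/(-p) = -1/p)
P(F) = 9*(-28 + F)*(F - 1/F) (P(F) = 9*((F - 28)*(F - 1/F)) = 9*((-28 + F)*(F - 1/F)) = 9*(-28 + F)*(F - 1/F))
P(K(-4))*((1 + 1)*6 + 4) = (-9 - 252*¼ + 9*(¼)² + 252/(¼))*((1 + 1)*6 + 4) = (-9 - 63 + 9*(1/16) + 252*4)*(2*6 + 4) = (-9 - 63 + 9/16 + 1008)*(12 + 4) = (14985/16)*16 = 14985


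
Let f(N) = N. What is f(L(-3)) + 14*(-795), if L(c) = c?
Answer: -11133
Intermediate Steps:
f(L(-3)) + 14*(-795) = -3 + 14*(-795) = -3 - 11130 = -11133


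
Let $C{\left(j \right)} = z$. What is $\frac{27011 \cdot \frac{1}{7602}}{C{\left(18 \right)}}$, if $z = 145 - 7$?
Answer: $\frac{27011}{1049076} \approx 0.025747$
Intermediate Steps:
$z = 138$
$C{\left(j \right)} = 138$
$\frac{27011 \cdot \frac{1}{7602}}{C{\left(18 \right)}} = \frac{27011 \cdot \frac{1}{7602}}{138} = 27011 \cdot \frac{1}{7602} \cdot \frac{1}{138} = \frac{27011}{7602} \cdot \frac{1}{138} = \frac{27011}{1049076}$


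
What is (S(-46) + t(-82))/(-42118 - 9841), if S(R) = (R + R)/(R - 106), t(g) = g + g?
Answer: 6209/1974442 ≈ 0.0031447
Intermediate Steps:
t(g) = 2*g
S(R) = 2*R/(-106 + R) (S(R) = (2*R)/(-106 + R) = 2*R/(-106 + R))
(S(-46) + t(-82))/(-42118 - 9841) = (2*(-46)/(-106 - 46) + 2*(-82))/(-42118 - 9841) = (2*(-46)/(-152) - 164)/(-51959) = (2*(-46)*(-1/152) - 164)*(-1/51959) = (23/38 - 164)*(-1/51959) = -6209/38*(-1/51959) = 6209/1974442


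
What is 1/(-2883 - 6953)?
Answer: -1/9836 ≈ -0.00010167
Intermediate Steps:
1/(-2883 - 6953) = 1/(-9836) = -1/9836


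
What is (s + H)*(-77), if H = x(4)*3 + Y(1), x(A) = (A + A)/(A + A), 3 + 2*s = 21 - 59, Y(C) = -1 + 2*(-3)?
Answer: 3773/2 ≈ 1886.5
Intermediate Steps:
Y(C) = -7 (Y(C) = -1 - 6 = -7)
s = -41/2 (s = -3/2 + (21 - 59)/2 = -3/2 + (½)*(-38) = -3/2 - 19 = -41/2 ≈ -20.500)
x(A) = 1 (x(A) = (2*A)/((2*A)) = (2*A)*(1/(2*A)) = 1)
H = -4 (H = 1*3 - 7 = 3 - 7 = -4)
(s + H)*(-77) = (-41/2 - 4)*(-77) = -49/2*(-77) = 3773/2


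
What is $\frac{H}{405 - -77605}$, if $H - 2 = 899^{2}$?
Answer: $\frac{808203}{78010} \approx 10.36$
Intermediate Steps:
$H = 808203$ ($H = 2 + 899^{2} = 2 + 808201 = 808203$)
$\frac{H}{405 - -77605} = \frac{808203}{405 - -77605} = \frac{808203}{405 + 77605} = \frac{808203}{78010}$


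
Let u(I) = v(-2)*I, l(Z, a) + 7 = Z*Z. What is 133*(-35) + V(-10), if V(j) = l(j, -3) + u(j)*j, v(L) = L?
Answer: -4762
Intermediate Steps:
l(Z, a) = -7 + Z² (l(Z, a) = -7 + Z*Z = -7 + Z²)
u(I) = -2*I
V(j) = -7 - j² (V(j) = (-7 + j²) + (-2*j)*j = (-7 + j²) - 2*j² = -7 - j²)
133*(-35) + V(-10) = 133*(-35) + (-7 - 1*(-10)²) = -4655 + (-7 - 1*100) = -4655 + (-7 - 100) = -4655 - 107 = -4762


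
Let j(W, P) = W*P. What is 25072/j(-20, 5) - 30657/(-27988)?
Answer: -174662359/699700 ≈ -249.62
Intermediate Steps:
j(W, P) = P*W
25072/j(-20, 5) - 30657/(-27988) = 25072/((5*(-20))) - 30657/(-27988) = 25072/(-100) - 30657*(-1/27988) = 25072*(-1/100) + 30657/27988 = -6268/25 + 30657/27988 = -174662359/699700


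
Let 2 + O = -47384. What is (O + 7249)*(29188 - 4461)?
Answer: -992467599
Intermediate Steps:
O = -47386 (O = -2 - 47384 = -47386)
(O + 7249)*(29188 - 4461) = (-47386 + 7249)*(29188 - 4461) = -40137*24727 = -992467599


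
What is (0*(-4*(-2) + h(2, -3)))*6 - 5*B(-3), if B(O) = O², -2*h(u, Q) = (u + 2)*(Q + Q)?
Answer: -45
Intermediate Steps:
h(u, Q) = -Q*(2 + u) (h(u, Q) = -(u + 2)*(Q + Q)/2 = -(2 + u)*2*Q/2 = -Q*(2 + u))
(0*(-4*(-2) + h(2, -3)))*6 - 5*B(-3) = (0*(-4*(-2) - 1*(-3)*(2 + 2)))*6 - 5*(-3)² = (0*(8 - 1*(-3)*4))*6 - 5*9 = (0*(8 + 12))*6 - 45 = (0*20)*6 - 45 = 0*6 - 45 = 0 - 45 = -45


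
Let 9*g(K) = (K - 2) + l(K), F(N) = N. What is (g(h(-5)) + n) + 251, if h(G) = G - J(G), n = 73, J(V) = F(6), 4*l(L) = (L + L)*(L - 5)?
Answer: 997/3 ≈ 332.33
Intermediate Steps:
l(L) = L*(-5 + L)/2 (l(L) = ((L + L)*(L - 5))/4 = ((2*L)*(-5 + L))/4 = (2*L*(-5 + L))/4 = L*(-5 + L)/2)
J(V) = 6
h(G) = -6 + G (h(G) = G - 1*6 = G - 6 = -6 + G)
g(K) = -2/9 + K/9 + K*(-5 + K)/18 (g(K) = ((K - 2) + K*(-5 + K)/2)/9 = ((-2 + K) + K*(-5 + K)/2)/9 = (-2 + K + K*(-5 + K)/2)/9 = -2/9 + K/9 + K*(-5 + K)/18)
(g(h(-5)) + n) + 251 = ((-2/9 - (-6 - 5)/6 + (-6 - 5)²/18) + 73) + 251 = ((-2/9 - ⅙*(-11) + (1/18)*(-11)²) + 73) + 251 = ((-2/9 + 11/6 + (1/18)*121) + 73) + 251 = ((-2/9 + 11/6 + 121/18) + 73) + 251 = (25/3 + 73) + 251 = 244/3 + 251 = 997/3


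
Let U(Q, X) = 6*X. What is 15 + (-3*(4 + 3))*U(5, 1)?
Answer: -111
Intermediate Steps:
15 + (-3*(4 + 3))*U(5, 1) = 15 + (-3*(4 + 3))*(6*1) = 15 - 3*7*6 = 15 - 21*6 = 15 - 126 = -111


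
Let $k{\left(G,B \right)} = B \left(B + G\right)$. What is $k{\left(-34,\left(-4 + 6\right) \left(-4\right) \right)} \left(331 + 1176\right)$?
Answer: $506352$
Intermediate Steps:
$k{\left(-34,\left(-4 + 6\right) \left(-4\right) \right)} \left(331 + 1176\right) = \left(-4 + 6\right) \left(-4\right) \left(\left(-4 + 6\right) \left(-4\right) - 34\right) \left(331 + 1176\right) = 2 \left(-4\right) \left(2 \left(-4\right) - 34\right) 1507 = - 8 \left(-8 - 34\right) 1507 = \left(-8\right) \left(-42\right) 1507 = 336 \cdot 1507 = 506352$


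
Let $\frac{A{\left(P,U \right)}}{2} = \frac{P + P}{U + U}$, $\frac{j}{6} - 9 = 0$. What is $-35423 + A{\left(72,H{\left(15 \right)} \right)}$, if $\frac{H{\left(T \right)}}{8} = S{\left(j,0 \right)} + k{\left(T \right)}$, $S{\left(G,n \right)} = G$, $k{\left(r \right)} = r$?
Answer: $- \frac{814723}{23} \approx -35423.0$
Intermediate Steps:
$j = 54$ ($j = 54 + 6 \cdot 0 = 54 + 0 = 54$)
$H{\left(T \right)} = 432 + 8 T$ ($H{\left(T \right)} = 8 \left(54 + T\right) = 432 + 8 T$)
$A{\left(P,U \right)} = \frac{2 P}{U}$ ($A{\left(P,U \right)} = 2 \frac{P + P}{U + U} = 2 \frac{2 P}{2 U} = 2 \cdot 2 P \frac{1}{2 U} = 2 \frac{P}{U} = \frac{2 P}{U}$)
$-35423 + A{\left(72,H{\left(15 \right)} \right)} = -35423 + 2 \cdot 72 \frac{1}{432 + 8 \cdot 15} = -35423 + 2 \cdot 72 \frac{1}{432 + 120} = -35423 + 2 \cdot 72 \cdot \frac{1}{552} = -35423 + \frac{6}{23} = - \frac{814723}{23}$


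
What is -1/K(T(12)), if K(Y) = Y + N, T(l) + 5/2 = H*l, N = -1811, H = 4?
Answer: 2/3531 ≈ 0.00056641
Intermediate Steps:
T(l) = -5/2 + 4*l
K(Y) = -1811 + Y (K(Y) = Y - 1811 = -1811 + Y)
-1/K(T(12)) = -1/(-1811 + (-5/2 + 4*12)) = -1/(-1811 + (-5/2 + 48)) = -1/(-1811 + 91/2) = -1/(-3531/2) = -1*(-2/3531) = 2/3531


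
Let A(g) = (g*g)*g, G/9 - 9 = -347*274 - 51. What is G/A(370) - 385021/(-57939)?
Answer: 69474529621/10481372025 ≈ 6.6284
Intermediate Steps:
G = -856080 (G = 81 + 9*(-347*274 - 51) = 81 + 9*(-95078 - 51) = 81 + 9*(-95129) = 81 - 856161 = -856080)
A(g) = g³ (A(g) = g²*g = g³)
G/A(370) - 385021/(-57939) = -856080/(370³) - 385021/(-57939) = -856080/50653000 - 385021*(-1/57939) = -856080*1/50653000 + 55003/8277 = -21402/1266325 + 55003/8277 = 69474529621/10481372025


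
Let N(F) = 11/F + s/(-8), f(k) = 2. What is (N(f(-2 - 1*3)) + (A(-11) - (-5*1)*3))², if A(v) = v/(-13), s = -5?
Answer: 5221225/10816 ≈ 482.73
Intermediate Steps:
A(v) = -v/13 (A(v) = v*(-1/13) = -v/13)
N(F) = 5/8 + 11/F (N(F) = 11/F - 5/(-8) = 11/F - 5*(-⅛) = 11/F + 5/8 = 5/8 + 11/F)
(N(f(-2 - 1*3)) + (A(-11) - (-5*1)*3))² = ((5/8 + 11/2) + (-1/13*(-11) - (-5*1)*3))² = ((5/8 + 11*(½)) + (11/13 - (-5)*3))² = ((5/8 + 11/2) + (11/13 - 1*(-15)))² = (49/8 + (11/13 + 15))² = (49/8 + 206/13)² = (2285/104)² = 5221225/10816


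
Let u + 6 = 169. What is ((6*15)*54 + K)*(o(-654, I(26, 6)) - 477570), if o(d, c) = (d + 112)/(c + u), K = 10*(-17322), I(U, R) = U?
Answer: 5065462584640/63 ≈ 8.0404e+10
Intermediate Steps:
u = 163 (u = -6 + 169 = 163)
K = -173220
o(d, c) = (112 + d)/(163 + c) (o(d, c) = (d + 112)/(c + 163) = (112 + d)/(163 + c))
((6*15)*54 + K)*(o(-654, I(26, 6)) - 477570) = ((6*15)*54 - 173220)*((112 - 654)/(163 + 26) - 477570) = (90*54 - 173220)*(-542/189 - 477570) = (4860 - 173220)*((1/189)*(-542) - 477570) = -168360*(-542/189 - 477570) = -168360*(-90261272/189) = 5065462584640/63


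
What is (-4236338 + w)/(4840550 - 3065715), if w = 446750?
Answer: -3789588/1774835 ≈ -2.1352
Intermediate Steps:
(-4236338 + w)/(4840550 - 3065715) = (-4236338 + 446750)/(4840550 - 3065715) = -3789588/1774835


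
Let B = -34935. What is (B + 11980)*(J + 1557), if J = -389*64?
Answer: 535746745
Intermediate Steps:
J = -24896
(B + 11980)*(J + 1557) = (-34935 + 11980)*(-24896 + 1557) = -22955*(-23339) = 535746745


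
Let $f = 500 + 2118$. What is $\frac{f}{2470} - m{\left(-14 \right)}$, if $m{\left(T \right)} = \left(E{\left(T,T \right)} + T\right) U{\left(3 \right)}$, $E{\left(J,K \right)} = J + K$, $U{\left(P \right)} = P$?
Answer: $\frac{156919}{1235} \approx 127.06$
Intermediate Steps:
$f = 2618$
$m{\left(T \right)} = 9 T$ ($m{\left(T \right)} = \left(\left(T + T\right) + T\right) 3 = \left(2 T + T\right) 3 = 3 T 3 = 9 T$)
$\frac{f}{2470} - m{\left(-14 \right)} = \frac{2618}{2470} - 9 \left(-14\right) = 2618 \cdot \frac{1}{2470} - -126 = \frac{1309}{1235} + 126 = \frac{156919}{1235}$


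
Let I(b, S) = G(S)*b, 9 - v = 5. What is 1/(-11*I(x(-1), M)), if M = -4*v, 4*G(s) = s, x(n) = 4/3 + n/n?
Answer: 3/308 ≈ 0.0097403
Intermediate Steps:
v = 4 (v = 9 - 1*5 = 9 - 5 = 4)
x(n) = 7/3 (x(n) = 4*(1/3) + 1 = 4/3 + 1 = 7/3)
G(s) = s/4
M = -16 (M = -4*4 = -16)
I(b, S) = S*b/4 (I(b, S) = (S/4)*b = S*b/4)
1/(-11*I(x(-1), M)) = 1/(-11*(-16)*7/(4*3)) = 1/(-11*(-28/3)) = 1/(308/3) = 3/308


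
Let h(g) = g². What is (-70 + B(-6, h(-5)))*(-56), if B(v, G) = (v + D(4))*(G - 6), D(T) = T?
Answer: 6048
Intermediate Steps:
B(v, G) = (-6 + G)*(4 + v) (B(v, G) = (v + 4)*(G - 6) = (4 + v)*(-6 + G) = (-6 + G)*(4 + v))
(-70 + B(-6, h(-5)))*(-56) = (-70 + (-24 - 6*(-6) + 4*(-5)² + (-5)²*(-6)))*(-56) = (-70 + (-24 + 36 + 4*25 + 25*(-6)))*(-56) = (-70 + (-24 + 36 + 100 - 150))*(-56) = (-70 - 38)*(-56) = -108*(-56) = 6048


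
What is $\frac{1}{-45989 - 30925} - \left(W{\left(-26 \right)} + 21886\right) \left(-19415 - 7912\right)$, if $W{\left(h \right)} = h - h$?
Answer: $\frac{46000626823907}{76914} \approx 5.9808 \cdot 10^{8}$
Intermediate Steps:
$W{\left(h \right)} = 0$
$\frac{1}{-45989 - 30925} - \left(W{\left(-26 \right)} + 21886\right) \left(-19415 - 7912\right) = \frac{1}{-45989 - 30925} - \left(0 + 21886\right) \left(-19415 - 7912\right) = \frac{1}{-76914} - 21886 \left(-27327\right) = - \frac{1}{76914} - -598078722 = - \frac{1}{76914} + 598078722 = \frac{46000626823907}{76914}$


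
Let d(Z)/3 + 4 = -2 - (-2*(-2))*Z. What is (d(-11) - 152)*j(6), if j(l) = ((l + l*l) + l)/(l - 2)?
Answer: -456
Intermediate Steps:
j(l) = (l² + 2*l)/(-2 + l) (j(l) = ((l + l²) + l)/(-2 + l) = (l² + 2*l)/(-2 + l))
d(Z) = -18 - 12*Z (d(Z) = -12 + 3*(-2 - (-2*(-2))*Z) = -12 + 3*(-2 - 4*Z) = -12 + (-6 - 12*Z) = -18 - 12*Z)
(d(-11) - 152)*j(6) = ((-18 - 12*(-11)) - 152)*(6*(2 + 6)/(-2 + 6)) = ((-18 + 132) - 152)*(6*8/4) = (114 - 152)*(6*(¼)*8) = -38*12 = -456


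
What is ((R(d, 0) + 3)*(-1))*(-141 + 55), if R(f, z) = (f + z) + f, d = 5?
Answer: 1118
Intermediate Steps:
R(f, z) = z + 2*f
((R(d, 0) + 3)*(-1))*(-141 + 55) = (((0 + 2*5) + 3)*(-1))*(-141 + 55) = (((0 + 10) + 3)*(-1))*(-86) = ((10 + 3)*(-1))*(-86) = (13*(-1))*(-86) = -13*(-86) = 1118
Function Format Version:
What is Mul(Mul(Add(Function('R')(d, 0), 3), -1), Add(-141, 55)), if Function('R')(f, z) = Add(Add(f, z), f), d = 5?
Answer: 1118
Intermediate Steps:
Function('R')(f, z) = Add(z, Mul(2, f))
Mul(Mul(Add(Function('R')(d, 0), 3), -1), Add(-141, 55)) = Mul(Mul(Add(Add(0, Mul(2, 5)), 3), -1), Add(-141, 55)) = Mul(Mul(Add(Add(0, 10), 3), -1), -86) = Mul(Mul(Add(10, 3), -1), -86) = Mul(Mul(13, -1), -86) = Mul(-13, -86) = 1118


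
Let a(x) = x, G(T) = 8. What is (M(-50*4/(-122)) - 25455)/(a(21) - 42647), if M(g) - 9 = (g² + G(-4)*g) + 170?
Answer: 46996598/79305673 ≈ 0.59260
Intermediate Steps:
M(g) = 179 + g² + 8*g (M(g) = 9 + ((g² + 8*g) + 170) = 9 + (170 + g² + 8*g) = 179 + g² + 8*g)
(M(-50*4/(-122)) - 25455)/(a(21) - 42647) = ((179 + (-50*4/(-122))² + 8*(-50*4/(-122))) - 25455)/(21 - 42647) = ((179 + (-200*(-1/122))² + 8*(-200*(-1/122))) - 25455)/(-42626) = ((179 + (100/61)² + 8*(100/61)) - 25455)*(-1/42626) = ((179 + 10000/3721 + 800/61) - 25455)*(-1/42626) = (724859/3721 - 25455)*(-1/42626) = -93993196/3721*(-1/42626) = 46996598/79305673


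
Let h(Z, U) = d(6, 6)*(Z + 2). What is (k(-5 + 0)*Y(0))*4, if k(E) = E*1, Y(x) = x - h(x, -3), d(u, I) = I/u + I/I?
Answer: 80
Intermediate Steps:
d(u, I) = 1 + I/u (d(u, I) = I/u + 1 = 1 + I/u)
h(Z, U) = 4 + 2*Z (h(Z, U) = ((6 + 6)/6)*(Z + 2) = ((⅙)*12)*(2 + Z) = 2*(2 + Z) = 4 + 2*Z)
Y(x) = -4 - x (Y(x) = x - (4 + 2*x) = x + (-4 - 2*x) = -4 - x)
k(E) = E
(k(-5 + 0)*Y(0))*4 = ((-5 + 0)*(-4 - 1*0))*4 = -5*(-4 + 0)*4 = -5*(-4)*4 = 20*4 = 80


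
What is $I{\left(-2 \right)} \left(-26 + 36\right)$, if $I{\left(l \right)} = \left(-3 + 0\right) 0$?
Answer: $0$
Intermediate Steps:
$I{\left(l \right)} = 0$ ($I{\left(l \right)} = \left(-3\right) 0 = 0$)
$I{\left(-2 \right)} \left(-26 + 36\right) = 0 \left(-26 + 36\right) = 0 \cdot 10 = 0$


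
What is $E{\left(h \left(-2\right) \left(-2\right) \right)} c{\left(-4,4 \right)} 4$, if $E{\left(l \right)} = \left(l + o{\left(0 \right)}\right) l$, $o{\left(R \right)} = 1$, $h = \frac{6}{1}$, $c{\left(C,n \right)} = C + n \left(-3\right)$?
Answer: $-38400$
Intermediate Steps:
$c{\left(C,n \right)} = C - 3 n$
$h = 6$ ($h = 6 \cdot 1 = 6$)
$E{\left(l \right)} = l \left(1 + l\right)$ ($E{\left(l \right)} = \left(l + 1\right) l = \left(1 + l\right) l = l \left(1 + l\right)$)
$E{\left(h \left(-2\right) \left(-2\right) \right)} c{\left(-4,4 \right)} 4 = 6 \left(-2\right) \left(-2\right) \left(1 + 6 \left(-2\right) \left(-2\right)\right) \left(-4 - 12\right) 4 = \left(-12\right) \left(-2\right) \left(1 - -24\right) \left(-4 - 12\right) 4 = 24 \left(1 + 24\right) \left(-16\right) 4 = 24 \cdot 25 \left(-16\right) 4 = 600 \left(-16\right) 4 = \left(-9600\right) 4 = -38400$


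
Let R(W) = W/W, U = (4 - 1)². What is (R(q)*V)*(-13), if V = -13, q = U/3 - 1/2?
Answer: 169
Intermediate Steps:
U = 9 (U = 3² = 9)
q = 5/2 (q = 9/3 - 1/2 = 9*(⅓) - 1*½ = 3 - ½ = 5/2 ≈ 2.5000)
R(W) = 1
(R(q)*V)*(-13) = (1*(-13))*(-13) = -13*(-13) = 169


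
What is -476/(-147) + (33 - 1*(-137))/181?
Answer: 15878/3801 ≈ 4.1773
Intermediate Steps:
-476/(-147) + (33 - 1*(-137))/181 = -476*(-1/147) + (33 + 137)*(1/181) = 68/21 + 170*(1/181) = 68/21 + 170/181 = 15878/3801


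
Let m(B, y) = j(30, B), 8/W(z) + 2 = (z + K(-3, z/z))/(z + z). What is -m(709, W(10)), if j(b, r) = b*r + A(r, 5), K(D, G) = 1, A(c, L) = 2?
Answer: -21272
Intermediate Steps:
j(b, r) = 2 + b*r (j(b, r) = b*r + 2 = 2 + b*r)
W(z) = 8/(-2 + (1 + z)/(2*z)) (W(z) = 8/(-2 + (z + 1)/(z + z)) = 8/(-2 + (1 + z)/((2*z))) = 8/(-2 + (1 + z)*(1/(2*z))) = 8/(-2 + (1 + z)/(2*z)))
m(B, y) = 2 + 30*B
-m(709, W(10)) = -(2 + 30*709) = -(2 + 21270) = -1*21272 = -21272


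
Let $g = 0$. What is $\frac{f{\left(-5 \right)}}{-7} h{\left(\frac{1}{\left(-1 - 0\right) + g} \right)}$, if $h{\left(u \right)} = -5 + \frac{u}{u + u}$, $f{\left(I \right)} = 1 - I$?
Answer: $\frac{27}{7} \approx 3.8571$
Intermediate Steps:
$h{\left(u \right)} = - \frac{9}{2}$ ($h{\left(u \right)} = -5 + \frac{u}{2 u} = -5 + \frac{1}{2 u} u = -5 + \frac{1}{2} = - \frac{9}{2}$)
$\frac{f{\left(-5 \right)}}{-7} h{\left(\frac{1}{\left(-1 - 0\right) + g} \right)} = \frac{1 - -5}{-7} \left(- \frac{9}{2}\right) = \left(1 + 5\right) \left(- \frac{1}{7}\right) \left(- \frac{9}{2}\right) = 6 \left(- \frac{1}{7}\right) \left(- \frac{9}{2}\right) = \left(- \frac{6}{7}\right) \left(- \frac{9}{2}\right) = \frac{27}{7}$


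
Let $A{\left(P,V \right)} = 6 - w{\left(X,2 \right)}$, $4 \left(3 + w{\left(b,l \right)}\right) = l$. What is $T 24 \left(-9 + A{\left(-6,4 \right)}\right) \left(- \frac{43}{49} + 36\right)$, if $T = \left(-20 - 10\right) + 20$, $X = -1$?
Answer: $\frac{206520}{49} \approx 4214.7$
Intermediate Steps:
$w{\left(b,l \right)} = -3 + \frac{l}{4}$
$T = -10$ ($T = -30 + 20 = -10$)
$A{\left(P,V \right)} = \frac{17}{2}$ ($A{\left(P,V \right)} = 6 - \left(-3 + \frac{1}{4} \cdot 2\right) = 6 - \left(-3 + \frac{1}{2}\right) = 6 - - \frac{5}{2} = 6 + \frac{5}{2} = \frac{17}{2}$)
$T 24 \left(-9 + A{\left(-6,4 \right)}\right) \left(- \frac{43}{49} + 36\right) = \left(-10\right) 24 \left(-9 + \frac{17}{2}\right) \left(- \frac{43}{49} + 36\right) = - 240 \left(- \frac{\left(-43\right) \frac{1}{49} + 36}{2}\right) = - 240 \left(- \frac{- \frac{43}{49} + 36}{2}\right) = - 240 \left(\left(- \frac{1}{2}\right) \frac{1721}{49}\right) = \left(-240\right) \left(- \frac{1721}{98}\right) = \frac{206520}{49}$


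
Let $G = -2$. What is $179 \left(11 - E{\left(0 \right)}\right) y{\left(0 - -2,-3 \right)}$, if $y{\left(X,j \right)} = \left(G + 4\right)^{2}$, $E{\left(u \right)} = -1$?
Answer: $8592$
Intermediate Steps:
$y{\left(X,j \right)} = 4$ ($y{\left(X,j \right)} = \left(-2 + 4\right)^{2} = 2^{2} = 4$)
$179 \left(11 - E{\left(0 \right)}\right) y{\left(0 - -2,-3 \right)} = 179 \left(11 - -1\right) 4 = 179 \left(11 + 1\right) 4 = 179 \cdot 12 \cdot 4 = 2148 \cdot 4 = 8592$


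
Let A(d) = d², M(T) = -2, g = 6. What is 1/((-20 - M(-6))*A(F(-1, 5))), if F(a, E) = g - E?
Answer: -1/18 ≈ -0.055556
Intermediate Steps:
F(a, E) = 6 - E
1/((-20 - M(-6))*A(F(-1, 5))) = 1/((-20 - 1*(-2))*(6 - 1*5)²) = 1/((-20 + 2)*(6 - 5)²) = 1/(-18*1²) = 1/(-18*1) = 1/(-18) = -1/18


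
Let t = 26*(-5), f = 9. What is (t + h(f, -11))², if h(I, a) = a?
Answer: 19881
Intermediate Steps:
t = -130
(t + h(f, -11))² = (-130 - 11)² = (-141)² = 19881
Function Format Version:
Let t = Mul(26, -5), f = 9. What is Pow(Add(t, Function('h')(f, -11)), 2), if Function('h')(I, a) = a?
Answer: 19881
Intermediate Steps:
t = -130
Pow(Add(t, Function('h')(f, -11)), 2) = Pow(Add(-130, -11), 2) = Pow(-141, 2) = 19881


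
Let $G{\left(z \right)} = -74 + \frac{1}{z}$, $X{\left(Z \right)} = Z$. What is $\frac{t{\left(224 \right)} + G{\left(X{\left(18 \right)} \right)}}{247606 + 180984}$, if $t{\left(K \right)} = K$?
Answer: $\frac{2701}{7714620} \approx 0.00035011$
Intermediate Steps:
$\frac{t{\left(224 \right)} + G{\left(X{\left(18 \right)} \right)}}{247606 + 180984} = \frac{224 - \left(74 - \frac{1}{18}\right)}{247606 + 180984} = \frac{224 + \left(-74 + \frac{1}{18}\right)}{428590} = \left(224 - \frac{1331}{18}\right) \frac{1}{428590} = \frac{2701}{18} \cdot \frac{1}{428590} = \frac{2701}{7714620}$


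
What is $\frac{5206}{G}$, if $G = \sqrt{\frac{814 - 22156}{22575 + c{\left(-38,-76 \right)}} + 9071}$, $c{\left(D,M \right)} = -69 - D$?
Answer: $\frac{10412 \sqrt{288105672338}}{102237641} \approx 54.664$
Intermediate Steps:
$G = \frac{\sqrt{288105672338}}{5636}$ ($G = \sqrt{\frac{814 - 22156}{22575 - 31} + 9071} = \sqrt{- \frac{21342}{22575 + \left(-69 + 38\right)} + 9071} = \sqrt{- \frac{21342}{22575 - 31} + 9071} = \sqrt{- \frac{21342}{22544} + 9071} = \sqrt{\left(-21342\right) \frac{1}{22544} + 9071} = \sqrt{- \frac{10671}{11272} + 9071} = \sqrt{\frac{102237641}{11272}} = \frac{\sqrt{288105672338}}{5636} \approx 95.237$)
$\frac{5206}{G} = \frac{5206}{\frac{1}{5636} \sqrt{288105672338}} = 5206 \frac{2 \sqrt{288105672338}}{102237641} = \frac{10412 \sqrt{288105672338}}{102237641}$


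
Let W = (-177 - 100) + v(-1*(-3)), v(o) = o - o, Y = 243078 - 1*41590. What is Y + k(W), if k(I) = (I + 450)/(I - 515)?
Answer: 159578323/792 ≈ 2.0149e+5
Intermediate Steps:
Y = 201488 (Y = 243078 - 41590 = 201488)
v(o) = 0
W = -277 (W = (-177 - 100) + 0 = -277 + 0 = -277)
k(I) = (450 + I)/(-515 + I)
Y + k(W) = 201488 + (450 - 277)/(-515 - 277) = 201488 + 173/(-792) = 201488 - 1/792*173 = 201488 - 173/792 = 159578323/792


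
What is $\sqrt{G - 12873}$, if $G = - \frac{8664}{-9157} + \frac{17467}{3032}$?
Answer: $\frac{i \sqrt{2479466624098683310}}{13882012} \approx 113.43 i$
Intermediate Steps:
$G = \frac{186214567}{27764024}$ ($G = \left(-8664\right) \left(- \frac{1}{9157}\right) + 17467 \cdot \frac{1}{3032} = \frac{8664}{9157} + \frac{17467}{3032} = \frac{186214567}{27764024} \approx 6.707$)
$\sqrt{G - 12873} = \sqrt{\frac{186214567}{27764024} - 12873} = \sqrt{- \frac{357220066385}{27764024}} = \frac{i \sqrt{2479466624098683310}}{13882012}$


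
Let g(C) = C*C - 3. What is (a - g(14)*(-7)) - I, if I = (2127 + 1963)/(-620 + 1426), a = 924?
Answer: 914780/403 ≈ 2269.9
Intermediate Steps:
g(C) = -3 + C² (g(C) = C² - 3 = -3 + C²)
I = 2045/403 (I = 4090/806 = 4090*(1/806) = 2045/403 ≈ 5.0744)
(a - g(14)*(-7)) - I = (924 - (-3 + 14²)*(-7)) - 1*2045/403 = (924 - (-3 + 196)*(-7)) - 2045/403 = (924 - 193*(-7)) - 2045/403 = (924 - 1*(-1351)) - 2045/403 = (924 + 1351) - 2045/403 = 2275 - 2045/403 = 914780/403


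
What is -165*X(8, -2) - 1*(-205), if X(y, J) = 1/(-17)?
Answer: 3650/17 ≈ 214.71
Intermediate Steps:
X(y, J) = -1/17
-165*X(8, -2) - 1*(-205) = -165*(-1/17) - 1*(-205) = 165/17 + 205 = 3650/17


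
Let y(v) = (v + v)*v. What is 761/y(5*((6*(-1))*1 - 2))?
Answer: 761/3200 ≈ 0.23781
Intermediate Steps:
y(v) = 2*v**2 (y(v) = (2*v)*v = 2*v**2)
761/y(5*((6*(-1))*1 - 2)) = 761/((2*(5*((6*(-1))*1 - 2))**2)) = 761/((2*(5*(-6*1 - 2))**2)) = 761/((2*(5*(-6 - 2))**2)) = 761/((2*(5*(-8))**2)) = 761/((2*(-40)**2)) = 761/((2*1600)) = 761/3200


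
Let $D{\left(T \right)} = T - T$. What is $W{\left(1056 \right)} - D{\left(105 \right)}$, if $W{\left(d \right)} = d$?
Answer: $1056$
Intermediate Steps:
$D{\left(T \right)} = 0$
$W{\left(1056 \right)} - D{\left(105 \right)} = 1056 - 0 = 1056 + 0 = 1056$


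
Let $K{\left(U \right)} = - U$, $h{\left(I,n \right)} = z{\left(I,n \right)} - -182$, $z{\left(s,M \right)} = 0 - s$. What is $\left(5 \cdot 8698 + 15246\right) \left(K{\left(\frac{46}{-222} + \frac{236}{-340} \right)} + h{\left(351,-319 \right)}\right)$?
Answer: $- \frac{93155942096}{9435} \approx -9.8734 \cdot 10^{6}$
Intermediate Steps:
$z{\left(s,M \right)} = - s$
$h{\left(I,n \right)} = 182 - I$ ($h{\left(I,n \right)} = - I - -182 = - I + 182 = 182 - I$)
$\left(5 \cdot 8698 + 15246\right) \left(K{\left(\frac{46}{-222} + \frac{236}{-340} \right)} + h{\left(351,-319 \right)}\right) = \left(5 \cdot 8698 + 15246\right) \left(- (\frac{46}{-222} + \frac{236}{-340}) + \left(182 - 351\right)\right) = \left(43490 + 15246\right) \left(- (46 \left(- \frac{1}{222}\right) + 236 \left(- \frac{1}{340}\right)) + \left(182 - 351\right)\right) = 58736 \left(- (- \frac{23}{111} - \frac{59}{85}) - 169\right) = 58736 \left(\left(-1\right) \left(- \frac{8504}{9435}\right) - 169\right) = 58736 \left(\frac{8504}{9435} - 169\right) = 58736 \left(- \frac{1586011}{9435}\right) = - \frac{93155942096}{9435}$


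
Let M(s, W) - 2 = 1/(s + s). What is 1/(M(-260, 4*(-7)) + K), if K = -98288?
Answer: -520/51108721 ≈ -1.0174e-5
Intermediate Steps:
M(s, W) = 2 + 1/(2*s) (M(s, W) = 2 + 1/(s + s) = 2 + 1/(2*s))
1/(M(-260, 4*(-7)) + K) = 1/((2 + (½)/(-260)) - 98288) = 1/((2 + (½)*(-1/260)) - 98288) = 1/((2 - 1/520) - 98288) = 1/(1039/520 - 98288) = 1/(-51108721/520) = -520/51108721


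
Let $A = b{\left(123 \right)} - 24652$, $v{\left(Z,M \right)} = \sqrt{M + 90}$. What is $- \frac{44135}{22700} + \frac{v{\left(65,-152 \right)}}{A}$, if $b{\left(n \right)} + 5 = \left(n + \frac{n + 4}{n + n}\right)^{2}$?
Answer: $- \frac{8827}{4540} - \frac{60516 i \sqrt{62}}{568894787} \approx -1.9443 - 0.0008376 i$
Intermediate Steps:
$v{\left(Z,M \right)} = \sqrt{90 + M}$
$b{\left(n \right)} = -5 + \left(n + \frac{4 + n}{2 n}\right)^{2}$ ($b{\left(n \right)} = -5 + \left(n + \frac{n + 4}{n + n}\right)^{2} = -5 + \left(n + \frac{4 + n}{2 n}\right)^{2}$)
$A = - \frac{568894787}{60516}$ ($A = \left(-5 + \frac{\left(4 + 123 + 2 \cdot 123^{2}\right)^{2}}{4 \cdot 15129}\right) - 24652 = \left(-5 + \frac{1}{4} \cdot \frac{1}{15129} \left(4 + 123 + 2 \cdot 15129\right)^{2}\right) - 24652 = \left(-5 + \frac{1}{4} \cdot \frac{1}{15129} \left(4 + 123 + 30258\right)^{2}\right) - 24652 = \left(-5 + \frac{1}{4} \cdot \frac{1}{15129} \cdot 30385^{2}\right) - 24652 = \left(-5 + \frac{1}{4} \cdot \frac{1}{15129} \cdot 923248225\right) - 24652 = \left(-5 + \frac{923248225}{60516}\right) - 24652 = \frac{922945645}{60516} - 24652 = - \frac{568894787}{60516} \approx -9400.7$)
$- \frac{44135}{22700} + \frac{v{\left(65,-152 \right)}}{A} = - \frac{44135}{22700} + \frac{\sqrt{90 - 152}}{- \frac{568894787}{60516}} = \left(-44135\right) \frac{1}{22700} + \sqrt{-62} \left(- \frac{60516}{568894787}\right) = - \frac{8827}{4540} + i \sqrt{62} \left(- \frac{60516}{568894787}\right) = - \frac{8827}{4540} - \frac{60516 i \sqrt{62}}{568894787}$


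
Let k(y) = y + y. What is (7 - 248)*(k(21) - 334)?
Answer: 70372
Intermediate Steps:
k(y) = 2*y
(7 - 248)*(k(21) - 334) = (7 - 248)*(2*21 - 334) = -241*(42 - 334) = -241*(-292) = 70372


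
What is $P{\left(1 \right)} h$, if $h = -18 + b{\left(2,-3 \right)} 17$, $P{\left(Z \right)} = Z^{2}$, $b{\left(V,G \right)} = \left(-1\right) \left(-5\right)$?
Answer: $67$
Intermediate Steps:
$b{\left(V,G \right)} = 5$
$h = 67$ ($h = -18 + 5 \cdot 17 = -18 + 85 = 67$)
$P{\left(1 \right)} h = 1^{2} \cdot 67 = 1 \cdot 67 = 67$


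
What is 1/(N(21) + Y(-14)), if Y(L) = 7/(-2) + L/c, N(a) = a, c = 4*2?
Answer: 4/63 ≈ 0.063492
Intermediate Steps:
c = 8
Y(L) = -7/2 + L/8 (Y(L) = 7/(-2) + L/8 = 7*(-1/2) + L*(1/8) = -7/2 + L/8)
1/(N(21) + Y(-14)) = 1/(21 + (-7/2 + (1/8)*(-14))) = 1/(21 + (-7/2 - 7/4)) = 1/(21 - 21/4) = 1/(63/4) = 4/63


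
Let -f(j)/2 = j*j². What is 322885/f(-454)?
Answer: 322885/187153328 ≈ 0.0017252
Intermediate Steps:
f(j) = -2*j³ (f(j) = -2*j*j² = -2*j³)
322885/f(-454) = 322885/((-2*(-454)³)) = 322885/((-2*(-93576664))) = 322885/187153328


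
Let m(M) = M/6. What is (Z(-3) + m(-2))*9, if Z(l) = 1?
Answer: 6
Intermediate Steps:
m(M) = M/6 (m(M) = M*(1/6) = M/6)
(Z(-3) + m(-2))*9 = (1 + (1/6)*(-2))*9 = (1 - 1/3)*9 = (2/3)*9 = 6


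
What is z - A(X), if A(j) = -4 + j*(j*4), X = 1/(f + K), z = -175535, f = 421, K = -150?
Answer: -12891172175/73441 ≈ -1.7553e+5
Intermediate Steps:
X = 1/271 (X = 1/(421 - 150) = 1/271 ≈ 0.0036900)
A(j) = -4 + 4*j² (A(j) = -4 + j*(4*j) = -4 + 4*j²)
z - A(X) = -175535 - (-4 + 4*(1/271)²) = -175535 - (-4 + 4*(1/73441)) = -175535 - (-4 + 4/73441) = -175535 - 1*(-293760/73441) = -175535 + 293760/73441 = -12891172175/73441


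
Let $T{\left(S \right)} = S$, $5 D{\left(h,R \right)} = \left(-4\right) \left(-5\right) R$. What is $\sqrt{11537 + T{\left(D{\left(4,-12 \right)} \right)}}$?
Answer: $\sqrt{11489} \approx 107.19$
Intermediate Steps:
$D{\left(h,R \right)} = 4 R$ ($D{\left(h,R \right)} = \frac{\left(-4\right) \left(-5\right) R}{5} = \frac{20 R}{5} = 4 R$)
$\sqrt{11537 + T{\left(D{\left(4,-12 \right)} \right)}} = \sqrt{11537 + 4 \left(-12\right)} = \sqrt{11537 - 48} = \sqrt{11489}$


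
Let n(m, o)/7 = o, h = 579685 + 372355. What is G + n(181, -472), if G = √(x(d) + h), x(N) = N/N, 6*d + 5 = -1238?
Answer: -3304 + √952041 ≈ -2328.3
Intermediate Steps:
h = 952040
n(m, o) = 7*o
d = -1243/6 (d = -⅚ + (⅙)*(-1238) = -⅚ - 619/3 = -1243/6 ≈ -207.17)
x(N) = 1
G = √952041 (G = √(1 + 952040) = √952041 ≈ 975.73)
G + n(181, -472) = √952041 + 7*(-472) = √952041 - 3304 = -3304 + √952041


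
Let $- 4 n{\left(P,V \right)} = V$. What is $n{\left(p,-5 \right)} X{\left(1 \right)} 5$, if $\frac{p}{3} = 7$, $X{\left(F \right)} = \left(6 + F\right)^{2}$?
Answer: $\frac{1225}{4} \approx 306.25$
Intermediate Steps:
$p = 21$ ($p = 3 \cdot 7 = 21$)
$n{\left(P,V \right)} = - \frac{V}{4}$
$n{\left(p,-5 \right)} X{\left(1 \right)} 5 = \left(- \frac{1}{4}\right) \left(-5\right) \left(6 + 1\right)^{2} \cdot 5 = \frac{5 \cdot 7^{2}}{4} \cdot 5 = \frac{5}{4} \cdot 49 \cdot 5 = \frac{245}{4} \cdot 5 = \frac{1225}{4}$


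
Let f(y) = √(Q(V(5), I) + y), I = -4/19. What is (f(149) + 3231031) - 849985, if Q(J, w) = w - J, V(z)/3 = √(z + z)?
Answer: 2381046 + √(53713 - 1083*√10)/19 ≈ 2.3811e+6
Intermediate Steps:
V(z) = 3*√2*√z (V(z) = 3*√(z + z) = 3*√(2*z) = 3*(√2*√z) = 3*√2*√z)
I = -4/19 (I = -4*1/19 = -4/19 ≈ -0.21053)
f(y) = √(-4/19 + y - 3*√10) (f(y) = √((-4/19 - 3*√2*√5) + y) = √((-4/19 - 3*√10) + y) = √(-4/19 + y - 3*√10))
(f(149) + 3231031) - 849985 = (√(-76 - 1083*√10 + 361*149)/19 + 3231031) - 849985 = (√(-76 - 1083*√10 + 53789)/19 + 3231031) - 849985 = (√(53713 - 1083*√10)/19 + 3231031) - 849985 = (3231031 + √(53713 - 1083*√10)/19) - 849985 = 2381046 + √(53713 - 1083*√10)/19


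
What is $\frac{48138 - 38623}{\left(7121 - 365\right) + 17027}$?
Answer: $\frac{9515}{23783} \approx 0.40008$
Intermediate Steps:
$\frac{48138 - 38623}{\left(7121 - 365\right) + 17027} = \frac{9515}{6756 + 17027} = \frac{9515}{23783}$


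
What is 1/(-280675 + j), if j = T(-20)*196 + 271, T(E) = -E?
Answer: -1/276484 ≈ -3.6168e-6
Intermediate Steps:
j = 4191 (j = -1*(-20)*196 + 271 = 20*196 + 271 = 3920 + 271 = 4191)
1/(-280675 + j) = 1/(-280675 + 4191) = 1/(-276484) = -1/276484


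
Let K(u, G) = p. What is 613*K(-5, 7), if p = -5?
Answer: -3065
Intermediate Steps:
K(u, G) = -5
613*K(-5, 7) = 613*(-5) = -3065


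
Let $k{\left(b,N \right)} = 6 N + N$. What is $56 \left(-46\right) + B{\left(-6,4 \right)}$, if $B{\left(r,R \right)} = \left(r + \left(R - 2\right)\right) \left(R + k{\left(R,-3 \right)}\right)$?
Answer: $-2508$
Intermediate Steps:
$k{\left(b,N \right)} = 7 N$
$B{\left(r,R \right)} = \left(-21 + R\right) \left(-2 + R + r\right)$ ($B{\left(r,R \right)} = \left(r + \left(R - 2\right)\right) \left(R + 7 \left(-3\right)\right) = \left(r + \left(R - 2\right)\right) \left(R - 21\right) = \left(r + \left(-2 + R\right)\right) \left(-21 + R\right) = \left(-2 + R + r\right) \left(-21 + R\right) = \left(-21 + R\right) \left(-2 + R + r\right)$)
$56 \left(-46\right) + B{\left(-6,4 \right)} = 56 \left(-46\right) + \left(42 + 4^{2} - 92 - -126 + 4 \left(-6\right)\right) = -2576 + \left(42 + 16 - 92 + 126 - 24\right) = -2576 + 68 = -2508$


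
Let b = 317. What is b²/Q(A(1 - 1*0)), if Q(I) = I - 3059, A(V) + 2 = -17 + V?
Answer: -100489/3077 ≈ -32.658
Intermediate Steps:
A(V) = -19 + V (A(V) = -2 + (-17 + V) = -19 + V)
Q(I) = -3059 + I
b²/Q(A(1 - 1*0)) = 317²/(-3059 + (-19 + (1 - 1*0))) = 100489/(-3059 + (-19 + (1 + 0))) = 100489/(-3059 + (-19 + 1)) = 100489/(-3059 - 18) = 100489/(-3077) = 100489*(-1/3077) = -100489/3077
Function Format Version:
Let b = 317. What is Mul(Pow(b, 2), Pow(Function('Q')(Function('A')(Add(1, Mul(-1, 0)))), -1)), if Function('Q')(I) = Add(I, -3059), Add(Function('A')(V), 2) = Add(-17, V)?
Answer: Rational(-100489, 3077) ≈ -32.658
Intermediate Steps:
Function('A')(V) = Add(-19, V) (Function('A')(V) = Add(-2, Add(-17, V)) = Add(-19, V))
Function('Q')(I) = Add(-3059, I)
Mul(Pow(b, 2), Pow(Function('Q')(Function('A')(Add(1, Mul(-1, 0)))), -1)) = Mul(Pow(317, 2), Pow(Add(-3059, Add(-19, Add(1, Mul(-1, 0)))), -1)) = Mul(100489, Pow(Add(-3059, Add(-19, Add(1, 0))), -1)) = Mul(100489, Pow(Add(-3059, Add(-19, 1)), -1)) = Mul(100489, Pow(Add(-3059, -18), -1)) = Mul(100489, Pow(-3077, -1)) = Mul(100489, Rational(-1, 3077)) = Rational(-100489, 3077)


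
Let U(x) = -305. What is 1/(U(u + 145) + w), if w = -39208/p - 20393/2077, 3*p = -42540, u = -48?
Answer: -7362965/2297638756 ≈ -0.0032046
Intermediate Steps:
p = -14180 (p = (1/3)*(-42540) = -14180)
w = -51934431/7362965 (w = -39208/(-14180) - 20393/2077 = -39208*(-1/14180) - 20393*1/2077 = 9802/3545 - 20393/2077 = -51934431/7362965 ≈ -7.0535)
1/(U(u + 145) + w) = 1/(-305 - 51934431/7362965) = 1/(-2297638756/7362965) = -7362965/2297638756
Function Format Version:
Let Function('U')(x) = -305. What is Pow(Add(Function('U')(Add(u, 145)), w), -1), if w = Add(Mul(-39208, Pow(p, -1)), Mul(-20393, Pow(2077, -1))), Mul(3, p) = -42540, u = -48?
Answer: Rational(-7362965, 2297638756) ≈ -0.0032046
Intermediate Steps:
p = -14180 (p = Mul(Rational(1, 3), -42540) = -14180)
w = Rational(-51934431, 7362965) (w = Add(Mul(-39208, Pow(-14180, -1)), Mul(-20393, Pow(2077, -1))) = Add(Mul(-39208, Rational(-1, 14180)), Mul(-20393, Rational(1, 2077))) = Add(Rational(9802, 3545), Rational(-20393, 2077)) = Rational(-51934431, 7362965) ≈ -7.0535)
Pow(Add(Function('U')(Add(u, 145)), w), -1) = Pow(Add(-305, Rational(-51934431, 7362965)), -1) = Pow(Rational(-2297638756, 7362965), -1) = Rational(-7362965, 2297638756)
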